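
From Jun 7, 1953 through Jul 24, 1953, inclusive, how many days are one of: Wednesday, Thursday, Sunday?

21

Jun 7, 1953 is a Sunday.
The range spans 48 days (inclusive of both endpoints).
48 = 7 × 6 + 6, so there are 6 full weeks plus 6 extra days.
Each full week contributes 3 days from the set (Wed, Thu, Sun): 6 × 3 = 18.
The 6 extra days are Sunday, Monday, Tuesday, Wednesday, Thursday, Friday — 3 of them qualify.
Total: 18 + 3 = 21.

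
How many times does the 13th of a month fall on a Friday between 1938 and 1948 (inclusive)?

18

Friday-the-13ths by year:
1938: May
1939: Jan, Oct
1940: Sep, Dec
1941: Jun
1942: Feb, Mar, Nov
1943: Aug
1944: Oct
1945: Apr, Jul
1946: Sep, Dec
1947: Jun
1948: Feb, Aug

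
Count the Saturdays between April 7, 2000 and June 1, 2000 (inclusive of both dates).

8

April 7, 2000 is a Friday.
From April 7, 2000 to June 1, 2000 is 56 days inclusive.
56 = 7 × 8, so the span is exactly 8 full weeks.
Each full week contributes one Saturday: 8 so far.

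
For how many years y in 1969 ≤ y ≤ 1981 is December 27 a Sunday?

Day of week of December 27 in each year:
1969: Sat, 1970: Sun ✓, 1971: Mon, 1972: Wed, 1973: Thu, 1974: Fri, 1975: Sat, 1976: Mon, 1977: Tue, 1978: Wed, 1979: Thu, 1980: Sat, 1981: Sun ✓
Sundays: 1970, 1981.

2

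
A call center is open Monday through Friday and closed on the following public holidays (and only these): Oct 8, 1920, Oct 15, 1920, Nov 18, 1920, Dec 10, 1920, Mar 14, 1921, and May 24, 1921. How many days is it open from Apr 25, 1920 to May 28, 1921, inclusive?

279

Apr 25, 1920 is a Sunday.
That's 399 days from start to end, counting both.
399 = 7 × 57, so the span is exactly 57 full weeks.
Each full week contributes 5 weekdays (Mon–Fri): 57 × 5 = 285.
Total: 285.
Holidays: Oct 8, 1920 (Fri); Oct 15, 1920 (Fri); Nov 18, 1920 (Thu); Dec 10, 1920 (Fri); Mar 14, 1921 (Mon); May 24, 1921 (Tue).
All 6 holidays fall on weekdays, so subtract 6.
Business days: 285 − 6 = 279.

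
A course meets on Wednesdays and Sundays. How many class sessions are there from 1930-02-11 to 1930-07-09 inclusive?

1930-02-11 is a Tuesday.
That's 149 days from start to end, counting both.
149 = 7 × 21 + 2, so there are 21 full weeks plus 2 extra days.
Each full week contributes 2 days from the set (Wed, Sun): 21 × 2 = 42.
The 2 extra days are Tuesday, Wednesday — 1 of them qualifies.
Total: 42 + 1 = 43.

43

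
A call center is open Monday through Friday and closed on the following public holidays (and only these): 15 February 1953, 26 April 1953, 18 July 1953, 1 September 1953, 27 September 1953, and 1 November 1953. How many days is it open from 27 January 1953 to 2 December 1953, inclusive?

221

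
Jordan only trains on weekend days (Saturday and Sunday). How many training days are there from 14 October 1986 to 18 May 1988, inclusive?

14 October 1986 is a Tuesday.
From 14 October 1986 to 18 May 1988 is 583 days inclusive.
583 = 7 × 83 + 2, so there are 83 full weeks plus 2 extra days.
Each full week contributes 2 weekend days (Sat, Sun): 83 × 2 = 166.
The 2 extra days are Tuesday, Wednesday — none qualify.
Total: 166 + 0 = 166.

166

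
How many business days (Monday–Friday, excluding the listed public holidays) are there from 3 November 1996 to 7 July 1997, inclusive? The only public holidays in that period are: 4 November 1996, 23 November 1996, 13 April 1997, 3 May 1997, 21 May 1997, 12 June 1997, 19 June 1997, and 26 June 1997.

171 business days

3 November 1996 is a Sunday.
From 3 November 1996 to 7 July 1997 is 247 days inclusive.
247 = 7 × 35 + 2, so there are 35 full weeks plus 2 extra days.
Each full week contributes 5 weekdays (Mon–Fri): 35 × 5 = 175.
The 2 extra days are Sun, Mon — 1 of them qualifies.
Total: 175 + 1 = 176.
Holidays: 4 November 1996 (Mon); 23 November 1996 (Sat); 13 April 1997 (Sun); 3 May 1997 (Sat); 21 May 1997 (Wed); 12 June 1997 (Thu); 19 June 1997 (Thu); 26 June 1997 (Thu).
5 of the 8 holidays fall on weekdays; the rest are weekends and were already excluded.
Business days: 176 − 5 = 171.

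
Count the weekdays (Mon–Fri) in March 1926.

1926-03-01 is a Monday.
The range spans 31 days (inclusive of both endpoints).
31 = 7 × 4 + 3, so there are 4 full weeks plus 3 extra days.
Each full week contributes 5 weekdays (Mon–Fri): 4 × 5 = 20.
The 3 extra days are Mon, Tue, Wed — 3 of them qualify.
Total: 20 + 3 = 23.

23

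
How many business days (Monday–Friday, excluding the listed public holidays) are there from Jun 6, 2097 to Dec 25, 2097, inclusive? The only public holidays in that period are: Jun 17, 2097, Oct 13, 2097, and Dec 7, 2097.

144

Jun 6, 2097 is a Thursday.
The range spans 203 days (inclusive of both endpoints).
203 = 7 × 29, so the span is exactly 29 full weeks.
Each full week contributes 5 weekdays (Mon–Fri): 29 × 5 = 145.
Holidays: Jun 17, 2097 (Mon); Oct 13, 2097 (Sun); Dec 7, 2097 (Sat).
1 of the 3 holidays fall on weekdays; the rest are weekends and were already excluded.
Business days: 145 − 1 = 144.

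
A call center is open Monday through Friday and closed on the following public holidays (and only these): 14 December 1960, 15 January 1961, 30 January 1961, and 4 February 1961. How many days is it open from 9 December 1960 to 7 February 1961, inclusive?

41

9 December 1960 is a Friday.
That's 61 days from start to end, counting both.
61 = 7 × 8 + 5, so there are 8 full weeks plus 5 extra days.
Each full week contributes 5 weekdays (Mon–Fri): 8 × 5 = 40.
The 5 extra days are Friday, Saturday, Sunday, Monday, Tuesday — 3 of them qualify.
Total: 40 + 3 = 43.
Holidays: 14 December 1960 (Wed); 15 January 1961 (Sun); 30 January 1961 (Mon); 4 February 1961 (Sat).
2 of the 4 holidays fall on weekdays; the rest are weekends and were already excluded.
Business days: 43 − 2 = 41.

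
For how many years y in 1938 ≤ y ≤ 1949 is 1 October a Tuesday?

Day of week of October 1 in each year:
1938: Sat, 1939: Sun, 1940: Tue ✓, 1941: Wed, 1942: Thu, 1943: Fri, 1944: Sun, 1945: Mon, 1946: Tue ✓, 1947: Wed, 1948: Fri, 1949: Sat
Tuesdays: 1940, 1946.

2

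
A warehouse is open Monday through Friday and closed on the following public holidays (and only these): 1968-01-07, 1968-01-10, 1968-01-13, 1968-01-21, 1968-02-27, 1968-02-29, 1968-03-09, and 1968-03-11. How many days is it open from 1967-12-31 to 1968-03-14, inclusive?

50

1967-12-31 is a Sunday.
From 1967-12-31 to 1968-03-14 is 75 days inclusive.
75 = 7 × 10 + 5, so there are 10 full weeks plus 5 extra days.
Each full week contributes 5 weekdays (Mon–Fri): 10 × 5 = 50.
The 5 extra days are Sun, Mon, Tue, Wed, Thu — 4 of them qualify.
Total: 50 + 4 = 54.
Holidays: 1968-01-07 (Sun); 1968-01-10 (Wed); 1968-01-13 (Sat); 1968-01-21 (Sun); 1968-02-27 (Tue); 1968-02-29 (Thu); 1968-03-09 (Sat); 1968-03-11 (Mon).
4 of the 8 holidays fall on weekdays; the rest are weekends and were already excluded.
Business days: 54 − 4 = 50.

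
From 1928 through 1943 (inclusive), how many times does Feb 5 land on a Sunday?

Day of week of February 5 in each year:
1928: Sun ✓, 1929: Tue, 1930: Wed, 1931: Thu, 1932: Fri, 1933: Sun ✓, 1934: Mon, 1935: Tue, 1936: Wed, 1937: Fri, 1938: Sat, 1939: Sun ✓, 1940: Mon, 1941: Wed, 1942: Thu, 1943: Fri
Sundays: 1928, 1933, 1939.

3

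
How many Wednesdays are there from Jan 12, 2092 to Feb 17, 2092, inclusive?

Jan 12, 2092 is a Saturday.
The range spans 37 days (inclusive of both endpoints).
37 = 7 × 5 + 2, so there are 5 full weeks plus 2 extra days.
Each full week contributes one Wednesday: 5 so far.
The 2 extra days are Sat, Sun — none qualify.
Total: 5 + 0 = 5.

5 Wednesdays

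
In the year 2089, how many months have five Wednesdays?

A month has five Wednesdays exactly when Wednesday falls within its first (length − 28) days.
Jan: 31 days, starts Sat → 5 of Sat, Sun, Mon
Feb: 28 days, starts Tue → 5 of (none)
Mar: 31 days, starts Tue → 5 of Tue, Wed, Thu ✓
Apr: 30 days, starts Fri → 5 of Fri, Sat
May: 31 days, starts Sun → 5 of Sun, Mon, Tue
Jun: 30 days, starts Wed → 5 of Wed, Thu ✓
Jul: 31 days, starts Fri → 5 of Fri, Sat, Sun
Aug: 31 days, starts Mon → 5 of Mon, Tue, Wed ✓
Sep: 30 days, starts Thu → 5 of Thu, Fri
Oct: 31 days, starts Sat → 5 of Sat, Sun, Mon
Nov: 30 days, starts Tue → 5 of Tue, Wed ✓
Dec: 31 days, starts Thu → 5 of Thu, Fri, Sat
Months with five Wednesdays: Mar, Jun, Aug, Nov.

4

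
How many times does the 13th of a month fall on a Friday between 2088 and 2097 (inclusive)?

18

Friday-the-13ths by year:
2088: Feb, Aug
2089: May
2090: Jan, Oct
2091: Apr, Jul
2092: Jun
2093: Feb, Mar, Nov
2094: Aug
2095: May
2096: Jan, Apr, Jul
2097: Sep, Dec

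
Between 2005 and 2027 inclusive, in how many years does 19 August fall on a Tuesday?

3

Day of week of August 19 in each year:
2005: Fri, 2006: Sat, 2007: Sun, 2008: Tue ✓, 2009: Wed, 2010: Thu, 2011: Fri, 2012: Sun, 2013: Mon, 2014: Tue ✓, 2015: Wed, 2016: Fri, 2017: Sat, 2018: Sun, 2019: Mon, 2020: Wed, 2021: Thu, 2022: Fri, 2023: Sat, 2024: Mon, 2025: Tue ✓, 2026: Wed, 2027: Thu
Tuesdays: 2008, 2014, 2025.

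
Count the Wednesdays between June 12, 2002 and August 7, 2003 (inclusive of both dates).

June 12, 2002 is a Wednesday.
The range spans 422 days (inclusive of both endpoints).
422 = 7 × 60 + 2, so there are 60 full weeks plus 2 extra days.
Each full week contributes one Wednesday: 60 so far.
The 2 extra days are Wednesday, Thursday — 1 of them qualifies.
Total: 60 + 1 = 61.

61 Wednesdays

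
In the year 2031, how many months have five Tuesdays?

A month has five Tuesdays exactly when Tuesday falls within its first (length − 28) days.
Jan: 31 days, starts Wed → 5 of Wed, Thu, Fri
Feb: 28 days, starts Sat → 5 of (none)
Mar: 31 days, starts Sat → 5 of Sat, Sun, Mon
Apr: 30 days, starts Tue → 5 of Tue, Wed ✓
May: 31 days, starts Thu → 5 of Thu, Fri, Sat
Jun: 30 days, starts Sun → 5 of Sun, Mon
Jul: 31 days, starts Tue → 5 of Tue, Wed, Thu ✓
Aug: 31 days, starts Fri → 5 of Fri, Sat, Sun
Sep: 30 days, starts Mon → 5 of Mon, Tue ✓
Oct: 31 days, starts Wed → 5 of Wed, Thu, Fri
Nov: 30 days, starts Sat → 5 of Sat, Sun
Dec: 31 days, starts Mon → 5 of Mon, Tue, Wed ✓
Months with five Tuesdays: Apr, Jul, Sep, Dec.

4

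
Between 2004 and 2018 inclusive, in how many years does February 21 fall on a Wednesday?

Day of week of February 21 in each year:
2004: Sat, 2005: Mon, 2006: Tue, 2007: Wed ✓, 2008: Thu, 2009: Sat, 2010: Sun, 2011: Mon, 2012: Tue, 2013: Thu, 2014: Fri, 2015: Sat, 2016: Sun, 2017: Tue, 2018: Wed ✓
Wednesdays: 2007, 2018.

2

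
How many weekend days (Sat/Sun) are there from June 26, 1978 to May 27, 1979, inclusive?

June 26, 1978 is a Monday.
The range spans 336 days (inclusive of both endpoints).
336 = 7 × 48, so the span is exactly 48 full weeks.
Each full week contributes 2 weekend days (Sat, Sun): 48 × 2 = 96.
Total: 96.

96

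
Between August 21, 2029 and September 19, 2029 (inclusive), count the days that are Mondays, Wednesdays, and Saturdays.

August 21, 2029 is a Tuesday.
The range spans 30 days (inclusive of both endpoints).
30 = 7 × 4 + 2, so there are 4 full weeks plus 2 extra days.
Each full week contributes 3 days from the set (Mon, Wed, Sat): 4 × 3 = 12.
The 2 extra days are Tuesday, Wednesday — 1 of them qualifies.
Total: 12 + 1 = 13.

13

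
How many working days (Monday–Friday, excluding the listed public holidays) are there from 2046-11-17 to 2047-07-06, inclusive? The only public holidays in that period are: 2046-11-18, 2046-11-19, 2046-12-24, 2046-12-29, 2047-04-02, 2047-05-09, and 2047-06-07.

160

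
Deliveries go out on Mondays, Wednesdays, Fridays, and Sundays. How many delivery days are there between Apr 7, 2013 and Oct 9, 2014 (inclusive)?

315

Apr 7, 2013 is a Sunday.
The range spans 551 days (inclusive of both endpoints).
551 = 7 × 78 + 5, so there are 78 full weeks plus 5 extra days.
Each full week contributes 4 days from the set (Mon, Wed, Fri, Sun): 78 × 4 = 312.
The 5 extra days are Sunday, Monday, Tuesday, Wednesday, Thursday — 3 of them qualify.
Total: 312 + 3 = 315.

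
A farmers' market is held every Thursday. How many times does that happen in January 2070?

5

2070-01-01 is a Wednesday.
From 2070-01-01 to 2070-01-31 is 31 days inclusive.
31 = 7 × 4 + 3, so there are 4 full weeks plus 3 extra days.
Each full week contributes one Thursday: 4 so far.
The 3 extra days are Wed, Thu, Fri — 1 of them qualifies.
Total: 4 + 1 = 5.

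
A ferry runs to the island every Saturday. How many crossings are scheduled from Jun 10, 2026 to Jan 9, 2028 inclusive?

83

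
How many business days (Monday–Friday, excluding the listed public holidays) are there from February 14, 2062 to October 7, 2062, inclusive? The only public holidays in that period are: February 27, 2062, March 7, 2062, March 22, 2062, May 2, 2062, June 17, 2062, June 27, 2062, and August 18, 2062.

163 business days

February 14, 2062 is a Tuesday.
That's 236 days from start to end, counting both.
236 = 7 × 33 + 5, so there are 33 full weeks plus 5 extra days.
Each full week contributes 5 weekdays (Mon–Fri): 33 × 5 = 165.
The 5 extra days are Tuesday, Wednesday, Thursday, Friday, Saturday — 4 of them qualify.
Total: 165 + 4 = 169.
Holidays: February 27, 2062 (Mon); March 7, 2062 (Tue); March 22, 2062 (Wed); May 2, 2062 (Tue); June 17, 2062 (Sat); June 27, 2062 (Tue); August 18, 2062 (Fri).
6 of the 7 holidays fall on weekdays; the rest are weekends and were already excluded.
Business days: 169 − 6 = 163.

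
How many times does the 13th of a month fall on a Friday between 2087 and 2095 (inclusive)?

14

Friday-the-13ths by year:
2087: Jun
2088: Feb, Aug
2089: May
2090: Jan, Oct
2091: Apr, Jul
2092: Jun
2093: Feb, Mar, Nov
2094: Aug
2095: May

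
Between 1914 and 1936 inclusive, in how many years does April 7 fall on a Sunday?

Day of week of April 7 in each year:
1914: Tue, 1915: Wed, 1916: Fri, 1917: Sat, 1918: Sun ✓, 1919: Mon, 1920: Wed, 1921: Thu, 1922: Fri, 1923: Sat, 1924: Mon, 1925: Tue, 1926: Wed, 1927: Thu, 1928: Sat, 1929: Sun ✓, 1930: Mon, 1931: Tue, 1932: Thu, 1933: Fri, 1934: Sat, 1935: Sun ✓, 1936: Tue
Sundays: 1918, 1929, 1935.

3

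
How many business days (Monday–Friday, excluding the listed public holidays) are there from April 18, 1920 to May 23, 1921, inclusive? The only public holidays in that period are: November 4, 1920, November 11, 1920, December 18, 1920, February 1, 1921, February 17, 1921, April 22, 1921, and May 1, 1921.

April 18, 1920 is a Sunday.
The range spans 401 days (inclusive of both endpoints).
401 = 7 × 57 + 2, so there are 57 full weeks plus 2 extra days.
Each full week contributes 5 weekdays (Mon–Fri): 57 × 5 = 285.
The 2 extra days are Sun, Mon — 1 of them qualifies.
Total: 285 + 1 = 286.
Holidays: November 4, 1920 (Thu); November 11, 1920 (Thu); December 18, 1920 (Sat); February 1, 1921 (Tue); February 17, 1921 (Thu); April 22, 1921 (Fri); May 1, 1921 (Sun).
5 of the 7 holidays fall on weekdays; the rest are weekends and were already excluded.
Business days: 286 − 5 = 281.

281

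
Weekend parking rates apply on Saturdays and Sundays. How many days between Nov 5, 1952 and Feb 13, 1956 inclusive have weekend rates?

342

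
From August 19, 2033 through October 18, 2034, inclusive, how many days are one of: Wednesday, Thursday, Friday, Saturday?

August 19, 2033 is a Friday.
From August 19, 2033 to October 18, 2034 is 426 days inclusive.
426 = 7 × 60 + 6, so there are 60 full weeks plus 6 extra days.
Each full week contributes 4 days from the set (Wed, Thu, Fri, Sat): 60 × 4 = 240.
The 6 extra days are Fri, Sat, Sun, Mon, Tue, Wed — 3 of them qualify.
Total: 240 + 3 = 243.

243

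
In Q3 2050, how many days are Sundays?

1 July 2050 is a Friday.
The range spans 92 days (inclusive of both endpoints).
92 = 7 × 13 + 1, so there are 13 full weeks plus 1 extra day.
Each full week contributes one Sunday: 13 so far.
The 1 extra day is Friday — none qualify.
Total: 13 + 0 = 13.

13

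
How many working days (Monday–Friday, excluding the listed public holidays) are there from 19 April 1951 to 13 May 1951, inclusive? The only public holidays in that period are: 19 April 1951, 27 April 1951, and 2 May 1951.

14

19 April 1951 is a Thursday.
That's 25 days from start to end, counting both.
25 = 7 × 3 + 4, so there are 3 full weeks plus 4 extra days.
Each full week contributes 5 weekdays (Mon–Fri): 3 × 5 = 15.
The 4 extra days are Thursday, Friday, Saturday, Sunday — 2 of them qualify.
Total: 15 + 2 = 17.
Holidays: 19 April 1951 (Thu); 27 April 1951 (Fri); 2 May 1951 (Wed).
All 3 holidays fall on weekdays, so subtract 3.
Business days: 17 − 3 = 14.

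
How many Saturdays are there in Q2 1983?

Apr 1, 1983 is a Friday.
From Apr 1, 1983 to Jun 30, 1983 is 91 days inclusive.
91 = 7 × 13, so the span is exactly 13 full weeks.
Each full week contributes one Saturday: 13 so far.
Total: 13.

13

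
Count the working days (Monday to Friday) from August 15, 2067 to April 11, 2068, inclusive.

August 15, 2067 is a Monday.
From August 15, 2067 to April 11, 2068 is 241 days inclusive.
241 = 7 × 34 + 3, so there are 34 full weeks plus 3 extra days.
Each full week contributes 5 weekdays (Mon–Fri): 34 × 5 = 170.
The 3 extra days are Mon, Tue, Wed — 3 of them qualify.
Total: 170 + 3 = 173.

173 weekdays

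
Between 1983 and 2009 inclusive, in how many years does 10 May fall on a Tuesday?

4

Day of week of May 10 in each year:
1983: Tue ✓, 1984: Thu, 1985: Fri, 1986: Sat, 1987: Sun, 1988: Tue ✓, 1989: Wed, 1990: Thu, 1991: Fri, 1992: Sun, 1993: Mon, 1994: Tue ✓, 1995: Wed, 1996: Fri, 1997: Sat, 1998: Sun, 1999: Mon, 2000: Wed, 2001: Thu, 2002: Fri, 2003: Sat, 2004: Mon, 2005: Tue ✓, 2006: Wed, 2007: Thu, 2008: Sat, 2009: Sun
Tuesdays: 1983, 1988, 1994, 2005.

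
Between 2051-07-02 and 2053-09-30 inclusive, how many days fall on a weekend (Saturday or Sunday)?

235

2051-07-02 is a Sunday.
That's 822 days from start to end, counting both.
822 = 7 × 117 + 3, so there are 117 full weeks plus 3 extra days.
Each full week contributes 2 weekend days (Sat, Sun): 117 × 2 = 234.
The 3 extra days are Sunday, Monday, Tuesday — 1 of them qualifies.
Total: 234 + 1 = 235.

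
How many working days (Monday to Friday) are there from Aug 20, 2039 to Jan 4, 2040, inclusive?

Aug 20, 2039 is a Saturday.
From Aug 20, 2039 to Jan 4, 2040 is 138 days inclusive.
138 = 7 × 19 + 5, so there are 19 full weeks plus 5 extra days.
Each full week contributes 5 weekdays (Mon–Fri): 19 × 5 = 95.
The 5 extra days are Sat, Sun, Mon, Tue, Wed — 3 of them qualify.
Total: 95 + 3 = 98.

98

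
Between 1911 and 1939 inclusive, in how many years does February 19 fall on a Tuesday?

Day of week of February 19 in each year:
1911: Sun, 1912: Mon, 1913: Wed, 1914: Thu, 1915: Fri, 1916: Sat, 1917: Mon, 1918: Tue ✓, 1919: Wed, 1920: Thu, 1921: Sat, 1922: Sun, 1923: Mon, 1924: Tue ✓, 1925: Thu, 1926: Fri, 1927: Sat, 1928: Sun, 1929: Tue ✓, 1930: Wed, 1931: Thu, 1932: Fri, 1933: Sun, 1934: Mon, 1935: Tue ✓, 1936: Wed, 1937: Fri, 1938: Sat, 1939: Sun
Tuesdays: 1918, 1924, 1929, 1935.

4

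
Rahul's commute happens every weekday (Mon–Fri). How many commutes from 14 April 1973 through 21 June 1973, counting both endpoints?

14 April 1973 is a Saturday.
The range spans 69 days (inclusive of both endpoints).
69 = 7 × 9 + 6, so there are 9 full weeks plus 6 extra days.
Each full week contributes 5 weekdays (Mon–Fri): 9 × 5 = 45.
The 6 extra days are Saturday, Sunday, Monday, Tuesday, Wednesday, Thursday — 4 of them qualify.
Total: 45 + 4 = 49.

49 weekdays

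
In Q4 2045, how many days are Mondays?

Oct 1, 2045 is a Sunday.
The range spans 92 days (inclusive of both endpoints).
92 = 7 × 13 + 1, so there are 13 full weeks plus 1 extra day.
Each full week contributes one Monday: 13 so far.
The 1 extra day is Sunday — none qualify.
Total: 13 + 0 = 13.

13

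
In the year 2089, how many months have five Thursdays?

A month has five Thursdays exactly when Thursday falls within its first (length − 28) days.
Jan: 31 days, starts Sat → 5 of Sat, Sun, Mon
Feb: 28 days, starts Tue → 5 of (none)
Mar: 31 days, starts Tue → 5 of Tue, Wed, Thu ✓
Apr: 30 days, starts Fri → 5 of Fri, Sat
May: 31 days, starts Sun → 5 of Sun, Mon, Tue
Jun: 30 days, starts Wed → 5 of Wed, Thu ✓
Jul: 31 days, starts Fri → 5 of Fri, Sat, Sun
Aug: 31 days, starts Mon → 5 of Mon, Tue, Wed
Sep: 30 days, starts Thu → 5 of Thu, Fri ✓
Oct: 31 days, starts Sat → 5 of Sat, Sun, Mon
Nov: 30 days, starts Tue → 5 of Tue, Wed
Dec: 31 days, starts Thu → 5 of Thu, Fri, Sat ✓
Months with five Thursdays: Mar, Jun, Sep, Dec.

4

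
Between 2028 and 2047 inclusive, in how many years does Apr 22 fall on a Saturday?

3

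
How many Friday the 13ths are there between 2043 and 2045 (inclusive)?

6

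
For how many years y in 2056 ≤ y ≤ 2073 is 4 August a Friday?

3

Day of week of August 4 in each year:
2056: Fri ✓, 2057: Sat, 2058: Sun, 2059: Mon, 2060: Wed, 2061: Thu, 2062: Fri ✓, 2063: Sat, 2064: Mon, 2065: Tue, 2066: Wed, 2067: Thu, 2068: Sat, 2069: Sun, 2070: Mon, 2071: Tue, 2072: Thu, 2073: Fri ✓
Fridays: 2056, 2062, 2073.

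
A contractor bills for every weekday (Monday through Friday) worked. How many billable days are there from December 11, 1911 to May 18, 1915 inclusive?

897

December 11, 1911 is a Monday.
That's 1255 days from start to end, counting both.
1255 = 7 × 179 + 2, so there are 179 full weeks plus 2 extra days.
Each full week contributes 5 weekdays (Mon–Fri): 179 × 5 = 895.
The 2 extra days are Mon, Tue — 2 of them qualify.
Total: 895 + 2 = 897.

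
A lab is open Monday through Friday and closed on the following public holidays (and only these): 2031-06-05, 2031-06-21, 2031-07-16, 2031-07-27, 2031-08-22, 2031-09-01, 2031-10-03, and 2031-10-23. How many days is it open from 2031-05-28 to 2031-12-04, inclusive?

2031-05-28 is a Wednesday.
From 2031-05-28 to 2031-12-04 is 191 days inclusive.
191 = 7 × 27 + 2, so there are 27 full weeks plus 2 extra days.
Each full week contributes 5 weekdays (Mon–Fri): 27 × 5 = 135.
The 2 extra days are Wed, Thu — 2 of them qualify.
Total: 135 + 2 = 137.
Holidays: 2031-06-05 (Thu); 2031-06-21 (Sat); 2031-07-16 (Wed); 2031-07-27 (Sun); 2031-08-22 (Fri); 2031-09-01 (Mon); 2031-10-03 (Fri); 2031-10-23 (Thu).
6 of the 8 holidays fall on weekdays; the rest are weekends and were already excluded.
Business days: 137 − 6 = 131.

131 business days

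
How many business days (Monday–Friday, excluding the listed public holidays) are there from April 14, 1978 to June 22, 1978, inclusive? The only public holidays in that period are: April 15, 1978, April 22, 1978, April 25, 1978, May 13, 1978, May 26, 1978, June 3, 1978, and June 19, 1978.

April 14, 1978 is a Friday.
From April 14, 1978 to June 22, 1978 is 70 days inclusive.
70 = 7 × 10, so the span is exactly 10 full weeks.
Each full week contributes 5 weekdays (Mon–Fri): 10 × 5 = 50.
Total: 50.
Holidays: April 15, 1978 (Sat); April 22, 1978 (Sat); April 25, 1978 (Tue); May 13, 1978 (Sat); May 26, 1978 (Fri); June 3, 1978 (Sat); June 19, 1978 (Mon).
3 of the 7 holidays fall on weekdays; the rest are weekends and were already excluded.
Business days: 50 − 3 = 47.

47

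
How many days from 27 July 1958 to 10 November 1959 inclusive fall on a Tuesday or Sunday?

27 July 1958 is a Sunday.
That's 472 days from start to end, counting both.
472 = 7 × 67 + 3, so there are 67 full weeks plus 3 extra days.
Each full week contributes 2 days from the set (Tue, Sun): 67 × 2 = 134.
The 3 extra days are Sun, Mon, Tue — 2 of them qualify.
Total: 134 + 2 = 136.

136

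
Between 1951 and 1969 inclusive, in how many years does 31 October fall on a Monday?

3

Day of week of October 31 in each year:
1951: Wed, 1952: Fri, 1953: Sat, 1954: Sun, 1955: Mon ✓, 1956: Wed, 1957: Thu, 1958: Fri, 1959: Sat, 1960: Mon ✓, 1961: Tue, 1962: Wed, 1963: Thu, 1964: Sat, 1965: Sun, 1966: Mon ✓, 1967: Tue, 1968: Thu, 1969: Fri
Mondays: 1955, 1960, 1966.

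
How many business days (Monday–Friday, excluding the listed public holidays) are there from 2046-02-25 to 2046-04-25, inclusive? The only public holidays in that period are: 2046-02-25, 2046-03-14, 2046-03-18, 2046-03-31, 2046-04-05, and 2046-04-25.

40 business days

2046-02-25 is a Sunday.
That's 60 days from start to end, counting both.
60 = 7 × 8 + 4, so there are 8 full weeks plus 4 extra days.
Each full week contributes 5 weekdays (Mon–Fri): 8 × 5 = 40.
The 4 extra days are Sun, Mon, Tue, Wed — 3 of them qualify.
Total: 40 + 3 = 43.
Holidays: 2046-02-25 (Sun); 2046-03-14 (Wed); 2046-03-18 (Sun); 2046-03-31 (Sat); 2046-04-05 (Thu); 2046-04-25 (Wed).
3 of the 6 holidays fall on weekdays; the rest are weekends and were already excluded.
Business days: 43 − 3 = 40.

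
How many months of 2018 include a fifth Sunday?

4

A month has five Sundays exactly when Sunday falls within its first (length − 28) days.
Jan: 31 days, starts Mon → 5 of Mon, Tue, Wed
Feb: 28 days, starts Thu → 5 of (none)
Mar: 31 days, starts Thu → 5 of Thu, Fri, Sat
Apr: 30 days, starts Sun → 5 of Sun, Mon ✓
May: 31 days, starts Tue → 5 of Tue, Wed, Thu
Jun: 30 days, starts Fri → 5 of Fri, Sat
Jul: 31 days, starts Sun → 5 of Sun, Mon, Tue ✓
Aug: 31 days, starts Wed → 5 of Wed, Thu, Fri
Sep: 30 days, starts Sat → 5 of Sat, Sun ✓
Oct: 31 days, starts Mon → 5 of Mon, Tue, Wed
Nov: 30 days, starts Thu → 5 of Thu, Fri
Dec: 31 days, starts Sat → 5 of Sat, Sun, Mon ✓
Months with five Sundays: Apr, Jul, Sep, Dec.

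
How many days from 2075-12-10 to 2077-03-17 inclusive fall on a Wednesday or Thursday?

133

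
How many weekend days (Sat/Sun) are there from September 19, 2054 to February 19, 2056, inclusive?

149

September 19, 2054 is a Saturday.
The range spans 519 days (inclusive of both endpoints).
519 = 7 × 74 + 1, so there are 74 full weeks plus 1 extra day.
Each full week contributes 2 weekend days (Sat, Sun): 74 × 2 = 148.
The 1 extra day is Sat — 1 of them qualifies.
Total: 148 + 1 = 149.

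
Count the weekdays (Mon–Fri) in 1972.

260

1 January 1972 is a Saturday.
The range spans 366 days (inclusive of both endpoints).
366 = 7 × 52 + 2, so there are 52 full weeks plus 2 extra days.
Each full week contributes 5 weekdays (Mon–Fri): 52 × 5 = 260.
The 2 extra days are Saturday, Sunday — none qualify.
Total: 260 + 0 = 260.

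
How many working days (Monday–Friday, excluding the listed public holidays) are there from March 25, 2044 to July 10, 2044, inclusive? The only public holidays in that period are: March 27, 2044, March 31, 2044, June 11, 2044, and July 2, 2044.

March 25, 2044 is a Friday.
The range spans 108 days (inclusive of both endpoints).
108 = 7 × 15 + 3, so there are 15 full weeks plus 3 extra days.
Each full week contributes 5 weekdays (Mon–Fri): 15 × 5 = 75.
The 3 extra days are Friday, Saturday, Sunday — 1 of them qualifies.
Total: 75 + 1 = 76.
Holidays: March 27, 2044 (Sun); March 31, 2044 (Thu); June 11, 2044 (Sat); July 2, 2044 (Sat).
1 of the 4 holidays fall on weekdays; the rest are weekends and were already excluded.
Business days: 76 − 1 = 75.

75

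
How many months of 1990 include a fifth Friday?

4

A month has five Fridays exactly when Friday falls within its first (length − 28) days.
Jan: 31 days, starts Mon → 5 of Mon, Tue, Wed
Feb: 28 days, starts Thu → 5 of (none)
Mar: 31 days, starts Thu → 5 of Thu, Fri, Sat ✓
Apr: 30 days, starts Sun → 5 of Sun, Mon
May: 31 days, starts Tue → 5 of Tue, Wed, Thu
Jun: 30 days, starts Fri → 5 of Fri, Sat ✓
Jul: 31 days, starts Sun → 5 of Sun, Mon, Tue
Aug: 31 days, starts Wed → 5 of Wed, Thu, Fri ✓
Sep: 30 days, starts Sat → 5 of Sat, Sun
Oct: 31 days, starts Mon → 5 of Mon, Tue, Wed
Nov: 30 days, starts Thu → 5 of Thu, Fri ✓
Dec: 31 days, starts Sat → 5 of Sat, Sun, Mon
Months with five Fridays: Mar, Jun, Aug, Nov.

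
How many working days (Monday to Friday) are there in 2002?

261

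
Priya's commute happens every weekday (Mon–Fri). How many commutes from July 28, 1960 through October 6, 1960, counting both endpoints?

51 weekdays

July 28, 1960 is a Thursday.
The range spans 71 days (inclusive of both endpoints).
71 = 7 × 10 + 1, so there are 10 full weeks plus 1 extra day.
Each full week contributes 5 weekdays (Mon–Fri): 10 × 5 = 50.
The 1 extra day is Thursday — 1 of them qualifies.
Total: 50 + 1 = 51.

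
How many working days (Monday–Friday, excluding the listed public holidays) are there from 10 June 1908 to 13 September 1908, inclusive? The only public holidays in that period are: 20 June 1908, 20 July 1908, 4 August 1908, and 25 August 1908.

65

10 June 1908 is a Wednesday.
That's 96 days from start to end, counting both.
96 = 7 × 13 + 5, so there are 13 full weeks plus 5 extra days.
Each full week contributes 5 weekdays (Mon–Fri): 13 × 5 = 65.
The 5 extra days are Wednesday, Thursday, Friday, Saturday, Sunday — 3 of them qualify.
Total: 65 + 3 = 68.
Holidays: 20 June 1908 (Sat); 20 July 1908 (Mon); 4 August 1908 (Tue); 25 August 1908 (Tue).
3 of the 4 holidays fall on weekdays; the rest are weekends and were already excluded.
Business days: 68 − 3 = 65.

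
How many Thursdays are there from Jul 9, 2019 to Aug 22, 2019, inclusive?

Jul 9, 2019 is a Tuesday.
The range spans 45 days (inclusive of both endpoints).
45 = 7 × 6 + 3, so there are 6 full weeks plus 3 extra days.
Each full week contributes one Thursday: 6 so far.
The 3 extra days are Tue, Wed, Thu — 1 of them qualifies.
Total: 6 + 1 = 7.

7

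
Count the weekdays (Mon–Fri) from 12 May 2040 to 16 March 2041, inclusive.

12 May 2040 is a Saturday.
The range spans 309 days (inclusive of both endpoints).
309 = 7 × 44 + 1, so there are 44 full weeks plus 1 extra day.
Each full week contributes 5 weekdays (Mon–Fri): 44 × 5 = 220.
The 1 extra day is Saturday — none qualify.
Total: 220 + 0 = 220.

220 weekdays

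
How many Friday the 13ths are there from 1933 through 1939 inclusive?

Friday-the-13ths by year:
1933: Jan, Oct
1934: Apr, Jul
1935: Sep, Dec
1936: Mar, Nov
1937: Aug
1938: May
1939: Jan, Oct

12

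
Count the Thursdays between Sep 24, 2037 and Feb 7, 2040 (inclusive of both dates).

Sep 24, 2037 is a Thursday.
That's 867 days from start to end, counting both.
867 = 7 × 123 + 6, so there are 123 full weeks plus 6 extra days.
Each full week contributes one Thursday: 123 so far.
The 6 extra days are Thu, Fri, Sat, Sun, Mon, Tue — 1 of them qualifies.
Total: 123 + 1 = 124.

124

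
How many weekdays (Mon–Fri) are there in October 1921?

21

1921-10-01 is a Saturday.
From 1921-10-01 to 1921-10-31 is 31 days inclusive.
31 = 7 × 4 + 3, so there are 4 full weeks plus 3 extra days.
Each full week contributes 5 weekdays (Mon–Fri): 4 × 5 = 20.
The 3 extra days are Sat, Sun, Mon — 1 of them qualifies.
Total: 20 + 1 = 21.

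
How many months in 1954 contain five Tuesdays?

A month has five Tuesdays exactly when Tuesday falls within its first (length − 28) days.
Jan: 31 days, starts Fri → 5 of Fri, Sat, Sun
Feb: 28 days, starts Mon → 5 of (none)
Mar: 31 days, starts Mon → 5 of Mon, Tue, Wed ✓
Apr: 30 days, starts Thu → 5 of Thu, Fri
May: 31 days, starts Sat → 5 of Sat, Sun, Mon
Jun: 30 days, starts Tue → 5 of Tue, Wed ✓
Jul: 31 days, starts Thu → 5 of Thu, Fri, Sat
Aug: 31 days, starts Sun → 5 of Sun, Mon, Tue ✓
Sep: 30 days, starts Wed → 5 of Wed, Thu
Oct: 31 days, starts Fri → 5 of Fri, Sat, Sun
Nov: 30 days, starts Mon → 5 of Mon, Tue ✓
Dec: 31 days, starts Wed → 5 of Wed, Thu, Fri
Months with five Tuesdays: Mar, Jun, Aug, Nov.

4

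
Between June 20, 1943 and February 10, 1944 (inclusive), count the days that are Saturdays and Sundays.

67

June 20, 1943 is a Sunday.
From June 20, 1943 to February 10, 1944 is 236 days inclusive.
236 = 7 × 33 + 5, so there are 33 full weeks plus 5 extra days.
Each full week contributes 2 days from the set (Sat, Sun): 33 × 2 = 66.
The 5 extra days are Sunday, Monday, Tuesday, Wednesday, Thursday — 1 of them qualifies.
Total: 66 + 1 = 67.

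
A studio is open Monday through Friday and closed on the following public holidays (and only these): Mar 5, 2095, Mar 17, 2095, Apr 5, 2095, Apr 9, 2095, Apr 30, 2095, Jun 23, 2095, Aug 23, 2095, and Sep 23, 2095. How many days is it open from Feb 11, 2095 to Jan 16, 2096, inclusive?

237 working days

Feb 11, 2095 is a Friday.
That's 340 days from start to end, counting both.
340 = 7 × 48 + 4, so there are 48 full weeks plus 4 extra days.
Each full week contributes 5 weekdays (Mon–Fri): 48 × 5 = 240.
The 4 extra days are Fri, Sat, Sun, Mon — 2 of them qualify.
Total: 240 + 2 = 242.
Holidays: Mar 5, 2095 (Sat); Mar 17, 2095 (Thu); Apr 5, 2095 (Tue); Apr 9, 2095 (Sat); Apr 30, 2095 (Sat); Jun 23, 2095 (Thu); Aug 23, 2095 (Tue); Sep 23, 2095 (Fri).
5 of the 8 holidays fall on weekdays; the rest are weekends and were already excluded.
Business days: 242 − 5 = 237.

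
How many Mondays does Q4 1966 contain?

13

1 October 1966 is a Saturday.
The range spans 92 days (inclusive of both endpoints).
92 = 7 × 13 + 1, so there are 13 full weeks plus 1 extra day.
Each full week contributes one Monday: 13 so far.
The 1 extra day is Saturday — none qualify.
Total: 13 + 0 = 13.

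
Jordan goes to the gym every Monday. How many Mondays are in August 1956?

1 August 1956 is a Wednesday.
The range spans 31 days (inclusive of both endpoints).
31 = 7 × 4 + 3, so there are 4 full weeks plus 3 extra days.
Each full week contributes one Monday: 4 so far.
The 3 extra days are Wed, Thu, Fri — none qualify.
Total: 4 + 0 = 4.

4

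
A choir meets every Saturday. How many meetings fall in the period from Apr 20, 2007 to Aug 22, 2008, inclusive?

70

Apr 20, 2007 is a Friday.
The range spans 491 days (inclusive of both endpoints).
491 = 7 × 70 + 1, so there are 70 full weeks plus 1 extra day.
Each full week contributes one Saturday: 70 so far.
The 1 extra day is Fri — none qualify.
Total: 70 + 0 = 70.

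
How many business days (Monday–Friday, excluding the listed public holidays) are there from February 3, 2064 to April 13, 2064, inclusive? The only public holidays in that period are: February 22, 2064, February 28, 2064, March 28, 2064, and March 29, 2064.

February 3, 2064 is a Sunday.
From February 3, 2064 to April 13, 2064 is 71 days inclusive.
71 = 7 × 10 + 1, so there are 10 full weeks plus 1 extra day.
Each full week contributes 5 weekdays (Mon–Fri): 10 × 5 = 50.
The 1 extra day is Sunday — none qualify.
Total: 50 + 0 = 50.
Holidays: February 22, 2064 (Fri); February 28, 2064 (Thu); March 28, 2064 (Fri); March 29, 2064 (Sat).
3 of the 4 holidays fall on weekdays; the rest are weekends and were already excluded.
Business days: 50 − 3 = 47.

47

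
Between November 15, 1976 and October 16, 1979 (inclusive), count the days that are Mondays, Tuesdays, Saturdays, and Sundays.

November 15, 1976 is a Monday.
From November 15, 1976 to October 16, 1979 is 1066 days inclusive.
1066 = 7 × 152 + 2, so there are 152 full weeks plus 2 extra days.
Each full week contributes 4 days from the set (Mon, Tue, Sat, Sun): 152 × 4 = 608.
The 2 extra days are Monday, Tuesday — 2 of them qualify.
Total: 608 + 2 = 610.

610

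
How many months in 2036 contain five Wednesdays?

5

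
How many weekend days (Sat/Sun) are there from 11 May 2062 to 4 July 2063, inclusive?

120

11 May 2062 is a Thursday.
From 11 May 2062 to 4 July 2063 is 420 days inclusive.
420 = 7 × 60, so the span is exactly 60 full weeks.
Each full week contributes 2 weekend days (Sat, Sun): 60 × 2 = 120.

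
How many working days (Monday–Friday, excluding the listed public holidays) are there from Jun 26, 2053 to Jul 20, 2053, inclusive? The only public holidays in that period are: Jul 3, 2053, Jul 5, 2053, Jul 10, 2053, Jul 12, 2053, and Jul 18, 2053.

Jun 26, 2053 is a Thursday.
That's 25 days from start to end, counting both.
25 = 7 × 3 + 4, so there are 3 full weeks plus 4 extra days.
Each full week contributes 5 weekdays (Mon–Fri): 3 × 5 = 15.
The 4 extra days are Thu, Fri, Sat, Sun — 2 of them qualify.
Total: 15 + 2 = 17.
Holidays: Jul 3, 2053 (Thu); Jul 5, 2053 (Sat); Jul 10, 2053 (Thu); Jul 12, 2053 (Sat); Jul 18, 2053 (Fri).
3 of the 5 holidays fall on weekdays; the rest are weekends and were already excluded.
Business days: 17 − 3 = 14.

14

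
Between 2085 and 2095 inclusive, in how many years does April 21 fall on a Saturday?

Day of week of April 21 in each year:
2085: Sat ✓, 2086: Sun, 2087: Mon, 2088: Wed, 2089: Thu, 2090: Fri, 2091: Sat ✓, 2092: Mon, 2093: Tue, 2094: Wed, 2095: Thu
Saturdays: 2085, 2091.

2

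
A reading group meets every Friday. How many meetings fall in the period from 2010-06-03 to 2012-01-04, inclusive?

2010-06-03 is a Thursday.
That's 581 days from start to end, counting both.
581 = 7 × 83, so the span is exactly 83 full weeks.
Each full week contributes one Friday: 83 so far.
Total: 83.

83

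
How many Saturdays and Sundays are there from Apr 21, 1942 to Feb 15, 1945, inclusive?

294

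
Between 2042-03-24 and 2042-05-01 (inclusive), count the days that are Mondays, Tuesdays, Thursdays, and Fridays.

23

2042-03-24 is a Monday.
That's 39 days from start to end, counting both.
39 = 7 × 5 + 4, so there are 5 full weeks plus 4 extra days.
Each full week contributes 4 days from the set (Mon, Tue, Thu, Fri): 5 × 4 = 20.
The 4 extra days are Monday, Tuesday, Wednesday, Thursday — 3 of them qualify.
Total: 20 + 3 = 23.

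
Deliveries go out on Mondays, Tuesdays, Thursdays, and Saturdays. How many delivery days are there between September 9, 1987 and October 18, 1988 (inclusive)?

September 9, 1987 is a Wednesday.
That's 406 days from start to end, counting both.
406 = 7 × 58, so the span is exactly 58 full weeks.
Each full week contributes 4 days from the set (Mon, Tue, Thu, Sat): 58 × 4 = 232.

232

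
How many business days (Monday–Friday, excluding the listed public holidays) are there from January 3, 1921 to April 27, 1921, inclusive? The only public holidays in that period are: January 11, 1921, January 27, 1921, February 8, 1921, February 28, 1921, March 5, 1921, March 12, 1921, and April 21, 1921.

January 3, 1921 is a Monday.
That's 115 days from start to end, counting both.
115 = 7 × 16 + 3, so there are 16 full weeks plus 3 extra days.
Each full week contributes 5 weekdays (Mon–Fri): 16 × 5 = 80.
The 3 extra days are Mon, Tue, Wed — 3 of them qualify.
Total: 80 + 3 = 83.
Holidays: January 11, 1921 (Tue); January 27, 1921 (Thu); February 8, 1921 (Tue); February 28, 1921 (Mon); March 5, 1921 (Sat); March 12, 1921 (Sat); April 21, 1921 (Thu).
5 of the 7 holidays fall on weekdays; the rest are weekends and were already excluded.
Business days: 83 − 5 = 78.

78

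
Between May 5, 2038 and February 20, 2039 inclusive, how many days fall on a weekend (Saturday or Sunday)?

84

May 5, 2038 is a Wednesday.
The range spans 292 days (inclusive of both endpoints).
292 = 7 × 41 + 5, so there are 41 full weeks plus 5 extra days.
Each full week contributes 2 weekend days (Sat, Sun): 41 × 2 = 82.
The 5 extra days are Wed, Thu, Fri, Sat, Sun — 2 of them qualify.
Total: 82 + 2 = 84.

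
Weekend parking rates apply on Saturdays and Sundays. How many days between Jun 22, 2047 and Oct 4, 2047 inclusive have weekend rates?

30

Jun 22, 2047 is a Saturday.
From Jun 22, 2047 to Oct 4, 2047 is 105 days inclusive.
105 = 7 × 15, so the span is exactly 15 full weeks.
Each full week contributes 2 weekend days (Sat, Sun): 15 × 2 = 30.
Total: 30.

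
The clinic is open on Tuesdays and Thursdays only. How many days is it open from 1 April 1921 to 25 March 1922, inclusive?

102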